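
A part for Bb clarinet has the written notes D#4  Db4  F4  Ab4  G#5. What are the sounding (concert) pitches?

C#4 Cb4 Eb4 Gb4 F#5

The Bb clarinet sounds a major second below written, so transpose each written note down a major second.
D#4 → C#4
Db4 → Cb4
F4 → Eb4
Ab4 → Gb4
G#5 → F#5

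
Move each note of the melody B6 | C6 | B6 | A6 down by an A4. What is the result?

F6 Gb5 F6 Eb6

B6 to F6
C6 to Gb5
B6 to F6
A6 to Eb6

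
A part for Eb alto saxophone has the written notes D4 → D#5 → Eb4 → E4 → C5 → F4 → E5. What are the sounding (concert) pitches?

F3 F#4 Gb3 G3 Eb4 Ab3 G4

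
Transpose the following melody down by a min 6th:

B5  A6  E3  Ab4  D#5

B5 gives D#5
A6 gives C#6
E3 gives G#2
Ab4 gives C4
D#5 gives F##4

D#5 C#6 G#2 C4 F##4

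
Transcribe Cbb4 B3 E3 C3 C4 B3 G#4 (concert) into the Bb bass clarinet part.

Dbb5 C#5 F#4 D4 D5 C#5 A#5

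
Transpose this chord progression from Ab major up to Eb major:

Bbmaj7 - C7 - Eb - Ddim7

Ab major up to Eb major is a perfect fifth; each chord root moves by that interval while the quality stays the same.
Bbmaj7: root Bb up a perfect fifth → F, giving Fmaj7.
C7: root C up a perfect fifth → G, giving G7.
Eb: root Eb up a perfect fifth → Bb, giving Bb.
Ddim7: root D up a perfect fifth → A, giving Adim7.

Fmaj7 G7 Bb Adim7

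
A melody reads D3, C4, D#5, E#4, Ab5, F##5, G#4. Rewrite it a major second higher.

E3 D4 E#5 F##4 Bb5 G##5 A#4

D3 gives E3
C4 gives D4
D#5 gives E#5
E#4 gives F##4
Ab5 gives Bb5
F##5 gives G##5
G#4 gives A#4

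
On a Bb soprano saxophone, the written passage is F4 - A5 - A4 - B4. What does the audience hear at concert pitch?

Eb4 G5 G4 A4

The Bb soprano saxophone sounds a major second below written, so transpose each written note down a major second.
F4 gives Eb4
A5 gives G5
A4 gives G4
B4 gives A4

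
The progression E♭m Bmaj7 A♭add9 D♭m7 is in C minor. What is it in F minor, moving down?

Abm Emaj7 Dbadd9 Gbm7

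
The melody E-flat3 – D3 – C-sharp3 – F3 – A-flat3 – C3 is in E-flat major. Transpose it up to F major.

F3 E3 D#3 G3 Bb3 D3

From E-flat up to F is a major second; apply that to each pitch.
Eb3 gives F3
D3 gives E3
C#3 gives D#3
F3 gives G3
Ab3 gives Bb3
C3 gives D3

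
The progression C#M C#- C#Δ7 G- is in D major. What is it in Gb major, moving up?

FM F- FΔ7 Cb-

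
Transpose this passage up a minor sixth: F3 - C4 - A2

Db4 Ab4 F3

F3 gives Db4
C4 gives Ab4
A2 gives F3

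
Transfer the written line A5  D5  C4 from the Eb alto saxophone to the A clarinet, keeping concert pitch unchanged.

First find concert pitch: the Eb alto saxophone sounds a major sixth below written, so A5 D5 C4 sounds C5 F4 Eb3.
Then write for A clarinet: it sounds a minor third below written, so the part must be a minor third above concert.
C5 → Eb5
F4 → Ab4
Eb3 → Gb3

Eb5 Ab4 Gb3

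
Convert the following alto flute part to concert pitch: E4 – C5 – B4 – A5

The alto flute sounds a perfect fourth below written, so transpose each written note down a perfect fourth.
E4 to B3
C5 to G4
B4 to F#4
A5 to E5

B3 G4 F#4 E5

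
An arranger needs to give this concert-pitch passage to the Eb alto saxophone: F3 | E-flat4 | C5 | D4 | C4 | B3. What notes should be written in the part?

D4 C5 A5 B4 A4 G#4

The Eb alto saxophone sounds a major sixth below written, so the written part must be a major sixth above concert — transpose each note up.
F3 → D4
Eb4 → C5
C5 → A5
D4 → B4
C4 → A4
B3 → G#4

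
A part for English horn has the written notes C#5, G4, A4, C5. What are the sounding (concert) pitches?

Written C4 on the English horn sounds as F3, a perfect fifth lower; apply that shift to every note.
C#5 → F#4
G4 → C4
A4 → D4
C5 → F4

F#4 C4 D4 F4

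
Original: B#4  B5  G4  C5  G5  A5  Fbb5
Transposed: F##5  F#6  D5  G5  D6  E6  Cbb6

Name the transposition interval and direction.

Take the first pair: B#4 → F##5. B to F spans 5 letter names, so the interval is some kind of fifth.
B#4 to F##5 is 7 semitones, which makes it a perfect fifth; the second version is higher, so the direction is up.
Checking another pair — Fbb5 → Cbb6 — gives the same interval.

up a perfect fifth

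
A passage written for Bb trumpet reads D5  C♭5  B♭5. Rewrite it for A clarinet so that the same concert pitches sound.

Eb5 Dbb5 Cb6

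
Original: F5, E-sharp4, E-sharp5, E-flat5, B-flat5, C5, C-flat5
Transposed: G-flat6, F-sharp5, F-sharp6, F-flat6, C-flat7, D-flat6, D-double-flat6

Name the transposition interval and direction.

up a minor ninth

From F5 to Gb6 is 9 letter names — a ninth of some quality.
F5 to Gb6 is 13 semitones, which makes it a minor ninth; the second version is higher, so the direction is up.
Checking another pair — Cb5 → Dbb6 — gives the same interval.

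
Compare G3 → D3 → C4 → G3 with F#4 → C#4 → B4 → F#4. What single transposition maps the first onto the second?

From G3 to F#4 is 7 letter names — a seventh of some quality.
G3 to F#4 is 11 semitones, which makes it a major seventh; the second version is higher, so the direction is up.
Checking another pair — G3 → F#4 — gives the same interval.

up a major seventh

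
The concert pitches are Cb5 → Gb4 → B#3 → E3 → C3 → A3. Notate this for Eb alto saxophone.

Ab5 Eb5 G##4 C#4 A3 F#4

Written C4 sounds as Eb3 on the Eb alto saxophone, so concert pitches are written a major sixth up.
Cb5 gives Ab5
Gb4 gives Eb5
B#3 gives G##4
E3 gives C#4
C3 gives A3
A3 gives F#4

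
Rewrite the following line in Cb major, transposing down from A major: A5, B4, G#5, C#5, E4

From A down to Cb is an augmented sixth; apply that to each pitch.
A5 to Cb5
B4 to Db4
G#5 to Bb4
C#5 to Eb4
E4 to Gb3

Cb5 Db4 Bb4 Eb4 Gb3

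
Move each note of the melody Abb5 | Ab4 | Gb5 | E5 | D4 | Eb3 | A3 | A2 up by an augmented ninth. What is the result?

Abb5: a ninth up reaches B, and 15 semitones makes it Bb6.
Ab4: a ninth up reaches B, and 15 semitones makes it B5.
Gb5: a ninth up reaches A, and 15 semitones makes it A6.
An augmented ninth up from E5 gives F##6.
D4 up an augmented ninth is E#5.
Eb3: a ninth up reaches F, and 15 semitones makes it F#4.
An augmented ninth up from A3 gives B#4.
A2: a ninth up reaches B, and 15 semitones makes it B#3.

Bb6 B5 A6 F##6 E#5 F#4 B#4 B#3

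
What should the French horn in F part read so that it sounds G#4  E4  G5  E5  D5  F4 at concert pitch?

D#5 B4 D6 B5 A5 C5

The French horn in F sounds a perfect fifth below written, so the written part must be a perfect fifth above concert — transpose each note up.
G#4 to D#5
E4 to B4
G5 to D6
E5 to B5
D5 to A5
F4 to C5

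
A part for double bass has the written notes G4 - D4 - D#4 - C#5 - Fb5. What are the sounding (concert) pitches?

The double bass sounds a perfect octave below written, so transpose each written note down a perfect octave.
G4 becomes G3
D4 becomes D3
D#4 becomes D#3
C#5 becomes C#4
Fb5 becomes Fb4

G3 D3 D#3 C#4 Fb4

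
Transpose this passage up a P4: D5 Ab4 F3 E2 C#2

D5 -> G5
Ab4 -> Db5
F3 -> Bb3
E2 -> A2
C#2 -> F#2

G5 Db5 Bb3 A2 F#2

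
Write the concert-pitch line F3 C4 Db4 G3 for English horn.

The English horn sounds a perfect fifth below written, so the written part must be a perfect fifth above concert — transpose each note up.
F3 gives C4
C4 gives G4
Db4 gives Ab4
G3 gives D4

C4 G4 Ab4 D4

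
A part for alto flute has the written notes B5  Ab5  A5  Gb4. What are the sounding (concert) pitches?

F#5 Eb5 E5 Db4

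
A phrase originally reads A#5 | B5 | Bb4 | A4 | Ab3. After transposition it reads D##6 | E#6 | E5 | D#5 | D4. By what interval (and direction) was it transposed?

up an augmented fourth

From A#5 to D##6 is 4 letter names — a fourth of some quality.
A#5 to D##6 is 6 semitones, which makes it an augmented fourth; the second version is higher, so the direction is up.
Checking another pair — Ab3 → D4 — gives the same interval.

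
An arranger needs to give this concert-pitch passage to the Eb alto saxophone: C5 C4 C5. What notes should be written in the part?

A5 A4 A5

Written C4 sounds as Eb3 on the Eb alto saxophone, so concert pitches are written a major sixth up.
C5 becomes A5
C4 becomes A4
C5 becomes A5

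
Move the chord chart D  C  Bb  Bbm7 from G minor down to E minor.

B A G Gm7

G minor down to E minor is a minor third; each chord root moves by that interval while the quality stays the same.
D: root D down a minor third → B, giving B.
C: root C down a minor third → A, giving A.
Bb: root Bb down a minor third → G, giving G.
Bbm7: root Bb down a minor third → G, giving Gm7.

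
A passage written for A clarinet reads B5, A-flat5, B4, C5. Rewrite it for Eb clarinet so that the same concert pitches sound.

First find concert pitch: the A clarinet sounds a minor third below written, so B5 A-flat5 B4 C5 sounds G#5 F5 G#4 A4.
Then write for Eb clarinet: it sounds a minor third above written, so the part must be a minor third below concert.
G#5 → E#5
F5 → D5
G#4 → E#4
A4 → F#4

E#5 D5 E#4 F#4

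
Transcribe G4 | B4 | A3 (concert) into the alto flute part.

C5 E5 D4

Written C4 sounds as G3 on the alto flute, so concert pitches are written a perfect fourth up.
G4 becomes C5
B4 becomes E5
A3 becomes D4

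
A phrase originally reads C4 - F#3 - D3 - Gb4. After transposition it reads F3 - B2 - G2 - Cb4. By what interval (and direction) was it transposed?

Take the first pair: C4 → F3. C to F spans 5 letter names, so the interval is some kind of fifth.
F3 to C4 is 7 semitones, which makes it a perfect fifth; the second version is lower, so the direction is down.
Checking another pair — Gb4 → Cb4 — gives the same interval.

down a perfect fifth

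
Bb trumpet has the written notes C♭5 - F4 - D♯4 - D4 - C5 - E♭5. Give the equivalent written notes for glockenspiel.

First find concert pitch: the Bb trumpet sounds a major second below written, so C♭5 F4 D♯4 D4 C5 E♭5 sounds Bbb4 Eb4 C#4 C4 Bb4 Db5.
Then write for glockenspiel: it sounds a perfect fifteenth above written, so the part must be a perfect fifteenth below concert.
Bbb4 → Bbb2
Eb4 → Eb2
C#4 → C#2
C4 → C2
Bb4 → Bb2
Db5 → Db3

Bbb2 Eb2 C#2 C2 Bb2 Db3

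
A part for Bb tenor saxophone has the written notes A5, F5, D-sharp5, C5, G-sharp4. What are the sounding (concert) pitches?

The Bb tenor saxophone sounds a major ninth below written, so transpose each written note down a major ninth.
A5 gives G4
F5 gives Eb4
D#5 gives C#4
C5 gives Bb3
G#4 gives F#3

G4 Eb4 C#4 Bb3 F#3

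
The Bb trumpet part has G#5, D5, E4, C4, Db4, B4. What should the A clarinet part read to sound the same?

A5 Eb5 F4 Db4 Ebb4 C5

First find concert pitch: the Bb trumpet sounds a major second below written, so G#5 D5 E4 C4 Db4 B4 sounds F#5 C5 D4 Bb3 Cb4 A4.
Then write for A clarinet: it sounds a minor third below written, so the part must be a minor third above concert.
F#5 → A5
C5 → Eb5
D4 → F4
Bb3 → Db4
Cb4 → Ebb4
A4 → C5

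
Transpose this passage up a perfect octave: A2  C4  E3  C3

A2 to A3
C4 to C5
E3 to E4
C3 to C4

A3 C5 E4 C4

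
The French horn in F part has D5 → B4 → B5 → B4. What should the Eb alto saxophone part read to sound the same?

E5 C#5 C#6 C#5

First find concert pitch: the French horn in F sounds a perfect fifth below written, so D5 B4 B5 B4 sounds G4 E4 E5 E4.
Then write for Eb alto saxophone: it sounds a major sixth below written, so the part must be a major sixth above concert.
G4 → E5
E4 → C#5
E5 → C#6
E4 → C#5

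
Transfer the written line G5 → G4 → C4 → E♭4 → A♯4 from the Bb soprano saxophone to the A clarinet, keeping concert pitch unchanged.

Ab5 Ab4 Db4 Fb4 B4

First find concert pitch: the Bb soprano saxophone sounds a major second below written, so G5 G4 C4 E♭4 A♯4 sounds F5 F4 Bb3 Db4 G#4.
Then write for A clarinet: it sounds a minor third below written, so the part must be a minor third above concert.
F5 → Ab5
F4 → Ab4
Bb3 → Db4
Db4 → Fb4
G#4 → B4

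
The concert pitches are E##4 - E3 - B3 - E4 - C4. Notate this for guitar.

E##5 E4 B4 E5 C5

The guitar sounds a perfect octave below written, so the written part must be a perfect octave above concert — transpose each note up.
E##4 becomes E##5
E3 becomes E4
B3 becomes B4
E4 becomes E5
C4 becomes C5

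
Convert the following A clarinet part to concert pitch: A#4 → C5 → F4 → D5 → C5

F##4 A4 D4 B4 A4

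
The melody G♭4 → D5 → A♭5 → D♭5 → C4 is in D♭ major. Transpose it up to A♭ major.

From D♭ up to A♭ is a perfect fifth; apply that to each pitch.
Gb4 -> Db5
D5 -> A5
Ab5 -> Eb6
Db5 -> Ab5
C4 -> G4

Db5 A5 Eb6 Ab5 G4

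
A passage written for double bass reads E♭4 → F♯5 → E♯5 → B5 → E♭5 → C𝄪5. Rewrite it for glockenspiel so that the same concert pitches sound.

First find concert pitch: the double bass sounds a perfect octave below written, so E♭4 F♯5 E♯5 B5 E♭5 C𝄪5 sounds Eb3 F#4 E#4 B4 Eb4 C##4.
Then write for glockenspiel: it sounds a perfect fifteenth above written, so the part must be a perfect fifteenth below concert.
Eb3 → Eb1
F#4 → F#2
E#4 → E#2
B4 → B2
Eb4 → Eb2
C##4 → C##2

Eb1 F#2 E#2 B2 Eb2 C##2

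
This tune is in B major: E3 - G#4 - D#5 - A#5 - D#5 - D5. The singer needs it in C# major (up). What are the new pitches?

F#3 A#4 E#5 B#5 E#5 E5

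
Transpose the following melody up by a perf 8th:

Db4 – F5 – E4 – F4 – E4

Db4: an octave up reaches D, and 12 semitones makes it Db5.
F5: an octave up reaches F, and 12 semitones makes it F6.
E4: an octave up reaches E, and 12 semitones makes it E5.
A perfect octave up from F4 gives F5.
E4 up a perfect octave is E5.

Db5 F6 E5 F5 E5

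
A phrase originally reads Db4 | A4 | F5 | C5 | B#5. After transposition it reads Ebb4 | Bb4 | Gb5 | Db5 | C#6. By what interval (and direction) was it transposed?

From Db4 to Ebb4 is 2 letter names — a second of some quality.
Db4 to Ebb4 is 1 semitone, which makes it a minor second; the second version is higher, so the direction is up.
Checking another pair — B#5 → C#6 — gives the same interval.

up a minor second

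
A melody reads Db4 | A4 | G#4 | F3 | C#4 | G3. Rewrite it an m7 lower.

Db4 becomes Eb3
A4 becomes B3
G#4 becomes A#3
F3 becomes G2
C#4 becomes D#3
G3 becomes A2

Eb3 B3 A#3 G2 D#3 A2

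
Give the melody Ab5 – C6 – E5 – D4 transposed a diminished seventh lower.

B4 D#5 F##4 E#3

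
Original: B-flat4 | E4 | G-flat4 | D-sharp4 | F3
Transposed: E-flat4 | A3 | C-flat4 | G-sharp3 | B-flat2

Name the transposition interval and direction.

down a perfect fifth

Take the first pair: Bb4 → Eb4. B to E spans 5 letter names, so the interval is some kind of fifth.
Eb4 to Bb4 is 7 semitones, which makes it a perfect fifth; the second version is lower, so the direction is down.
Checking another pair — F3 → Bb2 — gives the same interval.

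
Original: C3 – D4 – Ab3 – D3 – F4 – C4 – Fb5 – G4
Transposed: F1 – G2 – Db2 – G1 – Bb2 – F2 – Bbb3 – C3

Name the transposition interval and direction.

down a perfect twelfth

Take the first pair: C3 → F1. C to F spans 12 letter names, so the interval is some kind of twelfth.
F1 to C3 is 19 semitones, which makes it a perfect twelfth; the second version is lower, so the direction is down.
Checking another pair — G4 → C3 — gives the same interval.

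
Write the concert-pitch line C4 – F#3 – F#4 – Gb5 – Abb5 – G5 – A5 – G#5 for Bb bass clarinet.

D5 G#4 G#5 Ab6 Bbb6 A6 B6 A#6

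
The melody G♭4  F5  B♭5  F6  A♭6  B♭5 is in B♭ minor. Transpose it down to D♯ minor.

From B♭ down to D♯ is a diminished sixth; apply that to each pitch.
Gb4 -> B3
F5 -> A#4
Bb5 -> D#5
F6 -> A#5
Ab6 -> C#6
Bb5 -> D#5

B3 A#4 D#5 A#5 C#6 D#5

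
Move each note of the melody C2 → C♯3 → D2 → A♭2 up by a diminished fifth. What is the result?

Gb2 G3 Ab2 Ebb3

C2 becomes Gb2
C#3 becomes G3
D2 becomes Ab2
Ab2 becomes Ebb3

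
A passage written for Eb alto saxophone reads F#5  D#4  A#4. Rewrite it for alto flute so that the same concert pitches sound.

First find concert pitch: the Eb alto saxophone sounds a major sixth below written, so F#5 D#4 A#4 sounds A4 F#3 C#4.
Then write for alto flute: it sounds a perfect fourth below written, so the part must be a perfect fourth above concert.
A4 → D5
F#3 → B3
C#4 → F#4

D5 B3 F#4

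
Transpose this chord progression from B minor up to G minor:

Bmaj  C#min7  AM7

B minor up to G minor is a minor sixth; each chord root moves by that interval while the quality stays the same.
Bmaj: root B up a minor sixth → G, giving Gmaj.
C#min7: root C# up a minor sixth → A, giving Amin7.
AM7: root A up a minor sixth → F, giving FM7.

Gmaj Amin7 FM7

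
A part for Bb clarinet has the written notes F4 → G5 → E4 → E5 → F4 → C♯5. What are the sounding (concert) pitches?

Eb4 F5 D4 D5 Eb4 B4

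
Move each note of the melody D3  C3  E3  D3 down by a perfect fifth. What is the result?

D3 down a perfect fifth is G2.
C3 down a perfect fifth is F2.
A perfect fifth down from E3 gives A2.
D3: a fifth down reaches G, and 7 semitones makes it G2.

G2 F2 A2 G2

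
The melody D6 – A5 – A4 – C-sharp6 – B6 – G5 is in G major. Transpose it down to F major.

C6 G5 G4 B5 A6 F5

G major to F major down is a major second, so every note moves down by that interval.
D6 to C6
A5 to G5
A4 to G4
C#6 to B5
B6 to A6
G5 to F5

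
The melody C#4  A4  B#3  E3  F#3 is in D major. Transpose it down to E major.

From D down to E is a minor seventh; apply that to each pitch.
C#4 to D#3
A4 to B3
B#3 to C##3
E3 to F#2
F#3 to G#2

D#3 B3 C##3 F#2 G#2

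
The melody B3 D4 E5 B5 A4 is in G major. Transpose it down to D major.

F#3 A3 B4 F#5 E4

From G down to D is a perfect fourth; apply that to each pitch.
B3 -> F#3
D4 -> A3
E5 -> B4
B5 -> F#5
A4 -> E4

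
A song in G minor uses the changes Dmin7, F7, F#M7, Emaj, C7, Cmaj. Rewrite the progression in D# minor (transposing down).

G minor down to D# minor is a diminished fourth; each chord root moves by that interval while the quality stays the same.
Dmin7: root D down a diminished fourth → A#, giving A#min7.
F7: root F down a diminished fourth → C#, giving C#7.
F#M7: root F# down a diminished fourth → C##, giving C##M7.
Emaj: root E down a diminished fourth → B#, giving B#maj.
C7: root C down a diminished fourth → G#, giving G#7.
Cmaj: root C down a diminished fourth → G#, giving G#maj.

A#min7 C#7 C##M7 B#maj G#7 G#maj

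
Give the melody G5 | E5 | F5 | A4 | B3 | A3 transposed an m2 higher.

Ab5 F5 Gb5 Bb4 C4 Bb3

G5: a second up reaches A, and 1 semitone makes it Ab5.
A minor second up from E5 gives F5.
A minor second up from F5 gives Gb5.
A4 up a minor second is Bb4.
A minor second up from B3 gives C4.
A3 up a minor second is Bb3.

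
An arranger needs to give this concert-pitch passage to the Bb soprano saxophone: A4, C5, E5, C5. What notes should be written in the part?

B4 D5 F#5 D5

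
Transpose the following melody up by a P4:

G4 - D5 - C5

C5 G5 F5

G4 to C5
D5 to G5
C5 to F5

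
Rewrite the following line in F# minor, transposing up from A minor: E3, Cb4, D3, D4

From A up to F# is a major sixth; apply that to each pitch.
E3 becomes C#4
Cb4 becomes Ab4
D3 becomes B3
D4 becomes B4

C#4 Ab4 B3 B4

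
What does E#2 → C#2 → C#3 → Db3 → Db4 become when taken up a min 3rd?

G#2 E2 E3 Fb3 Fb4

A minor third up from E#2 gives G#2.
C#2 up a minor third is E2.
A minor third up from C#3 gives E3.
A minor third up from Db3 gives Fb3.
Db4: a third up reaches F, and 3 semitones makes it Fb4.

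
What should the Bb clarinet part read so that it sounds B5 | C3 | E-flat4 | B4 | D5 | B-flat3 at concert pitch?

C#6 D3 F4 C#5 E5 C4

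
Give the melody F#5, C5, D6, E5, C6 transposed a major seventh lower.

A major seventh down from F#5 gives G4.
C5 down a major seventh is Db4.
D6: a seventh down reaches E, and 11 semitones makes it Eb5.
E5 down a major seventh is F4.
A major seventh down from C6 gives Db5.

G4 Db4 Eb5 F4 Db5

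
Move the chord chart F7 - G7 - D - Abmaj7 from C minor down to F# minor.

C minor down to F# minor is a diminished fifth; each chord root moves by that interval while the quality stays the same.
F7: root F down a diminished fifth → B, giving B7.
G7: root G down a diminished fifth → C#, giving C#7.
D: root D down a diminished fifth → G#, giving G#.
Abmaj7: root Ab down a diminished fifth → D, giving Dmaj7.

B7 C#7 G# Dmaj7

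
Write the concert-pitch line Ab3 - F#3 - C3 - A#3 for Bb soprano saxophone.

Written C4 sounds as Bb3 on the Bb soprano saxophone, so concert pitches are written a major second up.
Ab3 becomes Bb3
F#3 becomes G#3
C3 becomes D3
A#3 becomes B#3

Bb3 G#3 D3 B#3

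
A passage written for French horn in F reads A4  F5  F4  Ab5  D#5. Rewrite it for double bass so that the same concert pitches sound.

D5 Bb5 Bb4 Db6 G#5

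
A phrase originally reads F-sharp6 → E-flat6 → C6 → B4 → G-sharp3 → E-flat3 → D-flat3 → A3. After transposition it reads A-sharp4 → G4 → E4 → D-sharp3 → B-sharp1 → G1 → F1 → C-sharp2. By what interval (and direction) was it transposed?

From F#6 to A#4 is 13 letter names — a thirteenth of some quality.
A#4 to F#6 is 20 semitones, which makes it a minor thirteenth; the second version is lower, so the direction is down.
Checking another pair — A3 → C#2 — gives the same interval.

down a minor thirteenth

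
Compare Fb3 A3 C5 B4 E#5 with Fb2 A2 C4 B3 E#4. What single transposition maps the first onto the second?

down a perfect octave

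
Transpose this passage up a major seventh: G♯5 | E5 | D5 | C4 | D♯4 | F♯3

F##6 D#6 C#6 B4 C##5 E#4

G#5 → F##6
E5 → D#6
D5 → C#6
C4 → B4
D#4 → C##5
F#3 → E#4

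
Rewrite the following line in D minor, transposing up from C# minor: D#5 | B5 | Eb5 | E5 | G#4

C# minor to D minor up is a minor second, so every note moves up by that interval.
D#5 becomes E5
B5 becomes C6
Eb5 becomes Fb5
E5 becomes F5
G#4 becomes A4

E5 C6 Fb5 F5 A4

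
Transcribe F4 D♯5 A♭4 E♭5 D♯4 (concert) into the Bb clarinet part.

G4 E#5 Bb4 F5 E#4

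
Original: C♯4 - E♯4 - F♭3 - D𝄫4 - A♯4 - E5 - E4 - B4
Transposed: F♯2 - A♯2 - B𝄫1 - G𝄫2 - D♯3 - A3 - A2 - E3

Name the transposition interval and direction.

From C#4 to F#2 is 12 letter names — a twelfth of some quality.
F#2 to C#4 is 19 semitones, which makes it a perfect twelfth; the second version is lower, so the direction is down.
Checking another pair — B4 → E3 — gives the same interval.

down a perfect twelfth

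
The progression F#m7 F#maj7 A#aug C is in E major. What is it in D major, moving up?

Em7 Emaj7 G#aug Bb

E major up to D major is a minor seventh; each chord root moves by that interval while the quality stays the same.
F#m7: root F# up a minor seventh → E, giving Em7.
F#maj7: root F# up a minor seventh → E, giving Emaj7.
A#aug: root A# up a minor seventh → G#, giving G#aug.
C: root C up a minor seventh → Bb, giving Bb.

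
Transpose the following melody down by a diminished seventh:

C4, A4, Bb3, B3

D#3 B#3 C#3 C##3

C4: a seventh down reaches D, and 9 semitones makes it D#3.
A diminished seventh down from A4 gives B#3.
Bb3 down a diminished seventh is C#3.
B3: a seventh down reaches C, and 9 semitones makes it C##3.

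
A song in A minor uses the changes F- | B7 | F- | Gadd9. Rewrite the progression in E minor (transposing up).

A minor up to E minor is a perfect fifth; each chord root moves by that interval while the quality stays the same.
F-: root F up a perfect fifth → C, giving C-.
B7: root B up a perfect fifth → F#, giving F#7.
F-: root F up a perfect fifth → C, giving C-.
Gadd9: root G up a perfect fifth → D, giving Dadd9.

C- F#7 C- Dadd9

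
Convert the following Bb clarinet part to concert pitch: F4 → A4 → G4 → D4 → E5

Eb4 G4 F4 C4 D5

The Bb clarinet sounds a major second below written, so transpose each written note down a major second.
F4 -> Eb4
A4 -> G4
G4 -> F4
D4 -> C4
E5 -> D5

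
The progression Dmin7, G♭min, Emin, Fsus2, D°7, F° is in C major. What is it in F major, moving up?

C major up to F major is a perfect fourth; each chord root moves by that interval while the quality stays the same.
Dmin7: root D up a perfect fourth → G, giving Gmin7.
G♭min: root G♭ up a perfect fourth → Cb, giving Cbmin.
Emin: root E up a perfect fourth → A, giving Amin.
Fsus2: root F up a perfect fourth → Bb, giving Bbsus2.
D°7: root D up a perfect fourth → G, giving G°7.
F°: root F up a perfect fourth → Bb, giving Bb°.

Gmin7 Cbmin Amin Bbsus2 G°7 Bb°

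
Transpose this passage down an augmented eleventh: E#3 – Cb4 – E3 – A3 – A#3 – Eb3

B1 Gbb2 Bb1 Eb2 E2 Bbb1

E#3 down an augmented eleventh is B1.
Cb4 down an augmented eleventh is Gbb2.
E3 down an augmented eleventh is Bb1.
An augmented eleventh down from A3 gives Eb2.
A#3 down an augmented eleventh is E2.
An augmented eleventh down from Eb3 gives Bbb1.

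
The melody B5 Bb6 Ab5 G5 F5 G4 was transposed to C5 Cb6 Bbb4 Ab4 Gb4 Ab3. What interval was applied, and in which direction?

down a major seventh

Take the first pair: B5 → C5. B to C spans 7 letter names, so the interval is some kind of seventh.
C5 to B5 is 11 semitones, which makes it a major seventh; the second version is lower, so the direction is down.
Checking another pair — G4 → Ab3 — gives the same interval.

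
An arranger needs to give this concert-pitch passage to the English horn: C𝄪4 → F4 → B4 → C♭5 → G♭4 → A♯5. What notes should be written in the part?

G##4 C5 F#5 Gb5 Db5 E#6

Written C4 sounds as F3 on the English horn, so concert pitches are written a perfect fifth up.
C##4 gives G##4
F4 gives C5
B4 gives F#5
Cb5 gives Gb5
Gb4 gives Db5
A#5 gives E#6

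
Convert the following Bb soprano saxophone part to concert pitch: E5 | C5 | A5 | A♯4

The Bb soprano saxophone sounds a major second below written, so transpose each written note down a major second.
E5 becomes D5
C5 becomes Bb4
A5 becomes G5
A#4 becomes G#4

D5 Bb4 G5 G#4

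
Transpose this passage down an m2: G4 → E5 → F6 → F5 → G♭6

F#4 D#5 E6 E5 F6

A minor second down from G4 gives F#4.
A minor second down from E5 gives D#5.
F6 down a minor second is E6.
F5 down a minor second is E5.
Gb6: a second down reaches F, and 1 semitone makes it F6.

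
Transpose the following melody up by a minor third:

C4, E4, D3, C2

A minor third up from C4 gives Eb4.
E4: a third up reaches G, and 3 semitones makes it G4.
A minor third up from D3 gives F3.
C2: a third up reaches E, and 3 semitones makes it Eb2.

Eb4 G4 F3 Eb2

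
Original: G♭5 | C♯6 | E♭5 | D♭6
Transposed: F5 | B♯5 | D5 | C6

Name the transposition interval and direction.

Take the first pair: Gb5 → F5. G to F spans 2 letter names, so the interval is some kind of second.
F5 to Gb5 is 1 semitone, which makes it a minor second; the second version is lower, so the direction is down.
Checking another pair — Db6 → C6 — gives the same interval.

down a minor second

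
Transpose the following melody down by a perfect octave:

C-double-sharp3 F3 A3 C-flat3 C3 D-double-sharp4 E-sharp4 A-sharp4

C##2 F2 A2 Cb2 C2 D##3 E#3 A#3

A perfect octave down from C##3 gives C##2.
A perfect octave down from F3 gives F2.
A3: an octave down reaches A, and 12 semitones makes it A2.
Cb3: an octave down reaches C, and 12 semitones makes it Cb2.
C3 down a perfect octave is C2.
A perfect octave down from D##4 gives D##3.
A perfect octave down from E#4 gives E#3.
A#4 down a perfect octave is A#3.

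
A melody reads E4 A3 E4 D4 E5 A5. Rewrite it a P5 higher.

B4 E4 B4 A4 B5 E6

E4: a fifth up reaches B, and 7 semitones makes it B4.
A3: a fifth up reaches E, and 7 semitones makes it E4.
A perfect fifth up from E4 gives B4.
A perfect fifth up from D4 gives A4.
E5 up a perfect fifth is B5.
A perfect fifth up from A5 gives E6.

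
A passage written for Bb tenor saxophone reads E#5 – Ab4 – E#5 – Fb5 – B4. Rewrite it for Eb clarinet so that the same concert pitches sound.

B#3 Eb3 B#3 Cb4 F#3

First find concert pitch: the Bb tenor saxophone sounds a major ninth below written, so E#5 Ab4 E#5 Fb5 B4 sounds D#4 Gb3 D#4 Ebb4 A3.
Then write for Eb clarinet: it sounds a minor third above written, so the part must be a minor third below concert.
D#4 → B#3
Gb3 → Eb3
D#4 → B#3
Ebb4 → Cb4
A3 → F#3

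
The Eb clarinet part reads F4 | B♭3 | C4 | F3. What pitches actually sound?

Written C4 on the Eb clarinet sounds as Eb4, a minor third higher; apply that shift to every note.
F4 -> Ab4
Bb3 -> Db4
C4 -> Eb4
F3 -> Ab3

Ab4 Db4 Eb4 Ab3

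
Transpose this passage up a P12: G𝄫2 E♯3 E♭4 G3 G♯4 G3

Gbb2 up a perfect twelfth is Dbb4.
E#3: a twelfth up reaches B, and 19 semitones makes it B#4.
A perfect twelfth up from Eb4 gives Bb5.
A perfect twelfth up from G3 gives D5.
G#4: a twelfth up reaches D, and 19 semitones makes it D#6.
G3 up a perfect twelfth is D5.

Dbb4 B#4 Bb5 D5 D#6 D5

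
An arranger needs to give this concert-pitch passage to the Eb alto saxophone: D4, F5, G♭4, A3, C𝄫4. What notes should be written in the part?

The Eb alto saxophone sounds a major sixth below written, so the written part must be a major sixth above concert — transpose each note up.
D4 -> B4
F5 -> D6
Gb4 -> Eb5
A3 -> F#4
Cbb4 -> Abb4

B4 D6 Eb5 F#4 Abb4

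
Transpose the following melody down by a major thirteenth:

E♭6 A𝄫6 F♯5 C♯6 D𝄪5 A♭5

Gb4 Cbb5 A3 E4 F##3 Cb4

Eb6 gives Gb4
Abb6 gives Cbb5
F#5 gives A3
C#6 gives E4
D##5 gives F##3
Ab5 gives Cb4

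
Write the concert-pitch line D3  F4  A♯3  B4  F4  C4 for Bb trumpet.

The Bb trumpet sounds a major second below written, so the written part must be a major second above concert — transpose each note up.
D3 to E3
F4 to G4
A#3 to B#3
B4 to C#5
F4 to G4
C4 to D4

E3 G4 B#3 C#5 G4 D4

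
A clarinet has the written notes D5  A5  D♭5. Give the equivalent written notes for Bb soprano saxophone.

First find concert pitch: the A clarinet sounds a minor third below written, so D5 A5 D♭5 sounds B4 F#5 Bb4.
Then write for Bb soprano saxophone: it sounds a major second below written, so the part must be a major second above concert.
B4 → C#5
F#5 → G#5
Bb4 → C5

C#5 G#5 C5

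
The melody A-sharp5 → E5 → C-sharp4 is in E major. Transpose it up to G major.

E major to G major up is a minor third, so every note moves up by that interval.
A#5 becomes C#6
E5 becomes G5
C#4 becomes E4

C#6 G5 E4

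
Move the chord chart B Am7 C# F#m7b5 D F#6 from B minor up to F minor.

F Ebm7 G Cm7b5 Ab C6

B minor up to F minor is a diminished fifth; each chord root moves by that interval while the quality stays the same.
B: root B up a diminished fifth → F, giving F.
Am7: root A up a diminished fifth → Eb, giving Ebm7.
C#: root C# up a diminished fifth → G, giving G.
F#m7b5: root F# up a diminished fifth → C, giving Cm7b5.
D: root D up a diminished fifth → Ab, giving Ab.
F#6: root F# up a diminished fifth → C, giving C6.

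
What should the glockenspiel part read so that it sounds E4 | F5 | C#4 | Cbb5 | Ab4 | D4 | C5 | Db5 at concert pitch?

E2 F3 C#2 Cbb3 Ab2 D2 C3 Db3

The glockenspiel sounds a perfect fifteenth above written, so the written part must be a perfect fifteenth below concert — transpose each note down.
E4 becomes E2
F5 becomes F3
C#4 becomes C#2
Cbb5 becomes Cbb3
Ab4 becomes Ab2
D4 becomes D2
C5 becomes C3
Db5 becomes Db3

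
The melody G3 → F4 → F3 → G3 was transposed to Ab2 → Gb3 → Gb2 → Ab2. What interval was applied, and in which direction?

down a major seventh

Take the first pair: G3 → Ab2. G to A spans 7 letter names, so the interval is some kind of seventh.
Ab2 to G3 is 11 semitones, which makes it a major seventh; the second version is lower, so the direction is down.
Checking another pair — G3 → Ab2 — gives the same interval.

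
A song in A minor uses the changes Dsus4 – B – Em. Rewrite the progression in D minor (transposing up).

Gsus4 E Am

A minor up to D minor is a perfect fourth; each chord root moves by that interval while the quality stays the same.
Dsus4: root D up a perfect fourth → G, giving Gsus4.
B: root B up a perfect fourth → E, giving E.
Em: root E up a perfect fourth → A, giving Am.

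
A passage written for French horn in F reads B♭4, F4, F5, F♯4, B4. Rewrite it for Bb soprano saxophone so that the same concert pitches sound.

F4 C4 C5 C#4 F#4

First find concert pitch: the French horn in F sounds a perfect fifth below written, so B♭4 F4 F5 F♯4 B4 sounds Eb4 Bb3 Bb4 B3 E4.
Then write for Bb soprano saxophone: it sounds a major second below written, so the part must be a major second above concert.
Eb4 → F4
Bb3 → C4
Bb4 → C5
B3 → C#4
E4 → F#4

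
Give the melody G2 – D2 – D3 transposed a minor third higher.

Bb2 F2 F3

A minor third up from G2 gives Bb2.
D2 up a minor third is F2.
D3 up a minor third is F3.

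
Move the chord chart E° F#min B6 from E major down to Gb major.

E major down to Gb major is an augmented sixth; each chord root moves by that interval while the quality stays the same.
E°: root E down an augmented sixth → Gb, giving Gb°.
F#min: root F# down an augmented sixth → Ab, giving Abmin.
B6: root B down an augmented sixth → Db, giving Db6.

Gb° Abmin Db6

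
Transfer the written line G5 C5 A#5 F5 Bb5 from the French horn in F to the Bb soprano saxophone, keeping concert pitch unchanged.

D5 G4 E#5 C5 F5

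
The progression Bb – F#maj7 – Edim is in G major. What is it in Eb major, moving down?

G major down to Eb major is a major third; each chord root moves by that interval while the quality stays the same.
Bb: root Bb down a major third → Gb, giving Gb.
F#maj7: root F# down a major third → D, giving Dmaj7.
Edim: root E down a major third → C, giving Cdim.

Gb Dmaj7 Cdim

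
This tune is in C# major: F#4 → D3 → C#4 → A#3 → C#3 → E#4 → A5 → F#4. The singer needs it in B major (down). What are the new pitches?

E4 C3 B3 G#3 B2 D#4 G5 E4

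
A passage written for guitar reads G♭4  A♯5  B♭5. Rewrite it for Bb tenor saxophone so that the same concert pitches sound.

First find concert pitch: the guitar sounds a perfect octave below written, so G♭4 A♯5 B♭5 sounds Gb3 A#4 Bb4.
Then write for Bb tenor saxophone: it sounds a major ninth below written, so the part must be a major ninth above concert.
Gb3 → Ab4
A#4 → B#5
Bb4 → C6

Ab4 B#5 C6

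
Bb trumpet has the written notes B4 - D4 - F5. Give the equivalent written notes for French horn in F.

First find concert pitch: the Bb trumpet sounds a major second below written, so B4 D4 F5 sounds A4 C4 Eb5.
Then write for French horn in F: it sounds a perfect fifth below written, so the part must be a perfect fifth above concert.
A4 → E5
C4 → G4
Eb5 → Bb5

E5 G4 Bb5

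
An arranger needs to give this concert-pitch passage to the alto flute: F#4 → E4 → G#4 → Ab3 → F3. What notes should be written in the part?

B4 A4 C#5 Db4 Bb3

Written C4 sounds as G3 on the alto flute, so concert pitches are written a perfect fourth up.
F#4 -> B4
E4 -> A4
G#4 -> C#5
Ab3 -> Db4
F3 -> Bb3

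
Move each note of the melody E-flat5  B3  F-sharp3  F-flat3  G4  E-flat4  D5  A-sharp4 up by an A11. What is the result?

A6 E#5 B#4 Bb4 C#6 A5 G#6 D##6

An augmented eleventh up from Eb5 gives A6.
An augmented eleventh up from B3 gives E#5.
An augmented eleventh up from F#3 gives B#4.
Fb3: an eleventh up reaches B, and 18 semitones makes it Bb4.
G4: an eleventh up reaches C, and 18 semitones makes it C#6.
Eb4 up an augmented eleventh is A5.
D5: an eleventh up reaches G, and 18 semitones makes it G#6.
A#4: an eleventh up reaches D, and 18 semitones makes it D##6.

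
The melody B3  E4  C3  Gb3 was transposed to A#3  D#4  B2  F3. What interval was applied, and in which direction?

down a minor second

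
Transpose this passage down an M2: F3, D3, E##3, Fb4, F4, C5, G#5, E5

F3 -> Eb3
D3 -> C3
E##3 -> D##3
Fb4 -> Ebb4
F4 -> Eb4
C5 -> Bb4
G#5 -> F#5
E5 -> D5

Eb3 C3 D##3 Ebb4 Eb4 Bb4 F#5 D5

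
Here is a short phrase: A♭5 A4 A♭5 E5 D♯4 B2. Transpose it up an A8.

A6 A#5 A6 E#6 D##5 B#3

Ab5 → A6
A4 → A#5
Ab5 → A6
E5 → E#6
D#4 → D##5
B2 → B#3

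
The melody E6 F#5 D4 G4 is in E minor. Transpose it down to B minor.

B5 C#5 A3 D4

E minor to B minor down is a perfect fourth, so every note moves down by that interval.
E6 -> B5
F#5 -> C#5
D4 -> A3
G4 -> D4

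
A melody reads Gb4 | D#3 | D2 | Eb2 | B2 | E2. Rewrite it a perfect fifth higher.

Db5 A#3 A2 Bb2 F#3 B2

Gb4: a fifth up reaches D, and 7 semitones makes it Db5.
A perfect fifth up from D#3 gives A#3.
A perfect fifth up from D2 gives A2.
Eb2: a fifth up reaches B, and 7 semitones makes it Bb2.
A perfect fifth up from B2 gives F#3.
A perfect fifth up from E2 gives B2.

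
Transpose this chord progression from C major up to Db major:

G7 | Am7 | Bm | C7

C major up to Db major is a minor second; each chord root moves by that interval while the quality stays the same.
G7: root G up a minor second → Ab, giving Ab7.
Am7: root A up a minor second → Bb, giving Bbm7.
Bm: root B up a minor second → C, giving Cm.
C7: root C up a minor second → Db, giving Db7.

Ab7 Bbm7 Cm Db7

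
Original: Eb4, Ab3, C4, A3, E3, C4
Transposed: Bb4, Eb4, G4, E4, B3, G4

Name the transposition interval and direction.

Take the first pair: Eb4 → Bb4. E to B spans 5 letter names, so the interval is some kind of fifth.
Eb4 to Bb4 is 7 semitones, which makes it a perfect fifth; the second version is higher, so the direction is up.
Checking another pair — C4 → G4 — gives the same interval.

up a perfect fifth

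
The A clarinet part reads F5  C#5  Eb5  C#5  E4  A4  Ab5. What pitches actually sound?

D5 A#4 C5 A#4 C#4 F#4 F5

The A clarinet sounds a minor third below written, so transpose each written note down a minor third.
F5 gives D5
C#5 gives A#4
Eb5 gives C5
C#5 gives A#4
E4 gives C#4
A4 gives F#4
Ab5 gives F5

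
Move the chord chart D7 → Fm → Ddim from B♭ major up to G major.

B♭ major up to G major is a major sixth; each chord root moves by that interval while the quality stays the same.
D7: root D up a major sixth → B, giving B7.
Fm: root F up a major sixth → D, giving Dm.
Ddim: root D up a major sixth → B, giving Bdim.

B7 Dm Bdim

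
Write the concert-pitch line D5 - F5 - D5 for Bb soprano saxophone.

Written C4 sounds as Bb3 on the Bb soprano saxophone, so concert pitches are written a major second up.
D5 becomes E5
F5 becomes G5
D5 becomes E5

E5 G5 E5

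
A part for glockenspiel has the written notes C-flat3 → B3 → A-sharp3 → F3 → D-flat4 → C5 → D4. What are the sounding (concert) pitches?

Written C4 on the glockenspiel sounds as C6, a perfect fifteenth higher; apply that shift to every note.
Cb3 to Cb5
B3 to B5
A#3 to A#5
F3 to F5
Db4 to Db6
C5 to C7
D4 to D6

Cb5 B5 A#5 F5 Db6 C7 D6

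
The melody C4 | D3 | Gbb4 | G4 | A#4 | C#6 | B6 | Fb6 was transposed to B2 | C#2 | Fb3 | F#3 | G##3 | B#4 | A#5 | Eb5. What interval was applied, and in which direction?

From C4 to B2 is 9 letter names — a ninth of some quality.
B2 to C4 is 13 semitones, which makes it a minor ninth; the second version is lower, so the direction is down.
Checking another pair — Fb6 → Eb5 — gives the same interval.

down a minor ninth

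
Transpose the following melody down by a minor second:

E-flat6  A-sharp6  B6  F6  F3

D6 G##6 A#6 E6 E3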